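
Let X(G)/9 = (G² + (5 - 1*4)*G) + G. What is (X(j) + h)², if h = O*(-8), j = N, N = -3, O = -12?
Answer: 15129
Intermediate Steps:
j = -3
X(G) = 9*G² + 18*G (X(G) = 9*((G² + (5 - 1*4)*G) + G) = 9*((G² + (5 - 4)*G) + G) = 9*((G² + 1*G) + G) = 9*((G² + G) + G) = 9*((G + G²) + G) = 9*(G² + 2*G) = 9*G² + 18*G)
h = 96 (h = -12*(-8) = 96)
(X(j) + h)² = (9*(-3)*(2 - 3) + 96)² = (9*(-3)*(-1) + 96)² = (27 + 96)² = 123² = 15129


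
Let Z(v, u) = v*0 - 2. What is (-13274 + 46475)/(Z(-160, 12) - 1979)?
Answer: -4743/283 ≈ -16.760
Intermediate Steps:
Z(v, u) = -2 (Z(v, u) = 0 - 2 = -2)
(-13274 + 46475)/(Z(-160, 12) - 1979) = (-13274 + 46475)/(-2 - 1979) = 33201/(-1981) = 33201*(-1/1981) = -4743/283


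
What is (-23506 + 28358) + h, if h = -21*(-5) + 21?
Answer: 4978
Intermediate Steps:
h = 126 (h = 105 + 21 = 126)
(-23506 + 28358) + h = (-23506 + 28358) + 126 = 4852 + 126 = 4978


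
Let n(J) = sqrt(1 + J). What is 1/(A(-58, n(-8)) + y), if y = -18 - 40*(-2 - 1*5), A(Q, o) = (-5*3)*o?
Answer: 262/70219 + 15*I*sqrt(7)/70219 ≈ 0.0037312 + 0.00056518*I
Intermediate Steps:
A(Q, o) = -15*o
y = 262 (y = -18 - 40*(-2 - 5) = -18 - 40*(-7) = -18 + 280 = 262)
1/(A(-58, n(-8)) + y) = 1/(-15*sqrt(1 - 8) + 262) = 1/(-15*I*sqrt(7) + 262) = 1/(262 - 15*I*sqrt(7))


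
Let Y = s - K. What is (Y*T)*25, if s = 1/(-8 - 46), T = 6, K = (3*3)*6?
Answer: -72925/9 ≈ -8102.8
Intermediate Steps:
K = 54 (K = 9*6 = 54)
s = -1/54 (s = 1/(-54) = -1/54 ≈ -0.018519)
Y = -2917/54 (Y = -1/54 - 1*54 = -1/54 - 54 = -2917/54 ≈ -54.018)
(Y*T)*25 = -2917/54*6*25 = -2917/9*25 = -72925/9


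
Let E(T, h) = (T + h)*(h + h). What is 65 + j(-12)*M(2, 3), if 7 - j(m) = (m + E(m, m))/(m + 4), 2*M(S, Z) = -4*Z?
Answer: -400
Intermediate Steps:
E(T, h) = 2*h*(T + h) (E(T, h) = (T + h)*(2*h) = 2*h*(T + h))
M(S, Z) = -2*Z (M(S, Z) = (-4*Z)/2 = -2*Z)
j(m) = 7 - (m + 4*m²)/(4 + m) (j(m) = 7 - (m + 2*m*(m + m))/(m + 4) = 7 - (m + 2*m*(2*m))/(4 + m) = 7 - (m + 4*m²)/(4 + m))
65 + j(-12)*M(2, 3) = 65 + (2*(14 - 2*(-12)² + 3*(-12))/(4 - 12))*(-2*3) = 65 + (2*(14 - 2*144 - 36)/(-8))*(-6) = 65 + (2*(-⅛)*(14 - 288 - 36))*(-6) = 65 + (2*(-⅛)*(-310))*(-6) = 65 + (155/2)*(-6) = 65 - 465 = -400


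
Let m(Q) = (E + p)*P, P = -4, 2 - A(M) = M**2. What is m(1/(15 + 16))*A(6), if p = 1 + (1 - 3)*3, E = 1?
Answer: -544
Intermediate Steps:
A(M) = 2 - M**2
p = -5 (p = 1 - 2*3 = 1 - 6 = -5)
m(Q) = 16 (m(Q) = (1 - 5)*(-4) = -4*(-4) = 16)
m(1/(15 + 16))*A(6) = 16*(2 - 1*6**2) = 16*(2 - 1*36) = 16*(2 - 36) = 16*(-34) = -544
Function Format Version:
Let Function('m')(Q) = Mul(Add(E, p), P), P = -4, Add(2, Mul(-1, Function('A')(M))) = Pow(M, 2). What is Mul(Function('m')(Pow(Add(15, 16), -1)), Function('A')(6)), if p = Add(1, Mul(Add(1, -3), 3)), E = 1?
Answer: -544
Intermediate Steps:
Function('A')(M) = Add(2, Mul(-1, Pow(M, 2)))
p = -5 (p = Add(1, Mul(-2, 3)) = Add(1, -6) = -5)
Function('m')(Q) = 16 (Function('m')(Q) = Mul(Add(1, -5), -4) = Mul(-4, -4) = 16)
Mul(Function('m')(Pow(Add(15, 16), -1)), Function('A')(6)) = Mul(16, Add(2, Mul(-1, Pow(6, 2)))) = Mul(16, Add(2, Mul(-1, 36))) = Mul(16, Add(2, -36)) = Mul(16, -34) = -544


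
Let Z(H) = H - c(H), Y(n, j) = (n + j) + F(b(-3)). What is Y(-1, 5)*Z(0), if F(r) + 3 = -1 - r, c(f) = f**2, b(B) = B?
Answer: 0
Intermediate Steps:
F(r) = -4 - r (F(r) = -3 + (-1 - r) = -4 - r)
Y(n, j) = -1 + j + n (Y(n, j) = (n + j) + (-4 - 1*(-3)) = (j + n) + (-4 + 3) = (j + n) - 1 = -1 + j + n)
Z(H) = H - H**2
Y(-1, 5)*Z(0) = (-1 + 5 - 1)*(0*(1 - 1*0)) = 3*(0*(1 + 0)) = 3*(0*1) = 3*0 = 0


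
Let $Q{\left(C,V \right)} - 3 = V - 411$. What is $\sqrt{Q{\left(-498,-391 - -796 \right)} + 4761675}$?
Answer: $2 \sqrt{1190418} \approx 2182.1$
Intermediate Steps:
$Q{\left(C,V \right)} = -408 + V$ ($Q{\left(C,V \right)} = 3 + \left(V - 411\right) = 3 + \left(-411 + V\right) = -408 + V$)
$\sqrt{Q{\left(-498,-391 - -796 \right)} + 4761675} = \sqrt{\left(-408 - -405\right) + 4761675} = \sqrt{\left(-408 + \left(-391 + 796\right)\right) + 4761675} = \sqrt{\left(-408 + 405\right) + 4761675} = \sqrt{-3 + 4761675} = \sqrt{4761672} = 2 \sqrt{1190418}$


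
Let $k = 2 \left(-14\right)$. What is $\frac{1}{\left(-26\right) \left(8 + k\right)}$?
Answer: $\frac{1}{520} \approx 0.0019231$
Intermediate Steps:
$k = -28$
$\frac{1}{\left(-26\right) \left(8 + k\right)} = \frac{1}{\left(-26\right) \left(8 - 28\right)} = \frac{1}{\left(-26\right) \left(-20\right)} = \frac{1}{520}$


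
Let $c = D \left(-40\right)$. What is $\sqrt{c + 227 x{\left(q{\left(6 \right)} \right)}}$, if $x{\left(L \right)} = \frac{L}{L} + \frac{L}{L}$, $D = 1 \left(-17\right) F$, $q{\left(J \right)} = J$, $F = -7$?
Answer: $i \sqrt{4306} \approx 65.62 i$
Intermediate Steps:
$D = 119$ ($D = 1 \left(-17\right) \left(-7\right) = \left(-17\right) \left(-7\right) = 119$)
$x{\left(L \right)} = 2$ ($x{\left(L \right)} = 1 + 1 = 2$)
$c = -4760$ ($c = 119 \left(-40\right) = -4760$)
$\sqrt{c + 227 x{\left(q{\left(6 \right)} \right)}} = \sqrt{-4760 + 227 \cdot 2} = \sqrt{-4760 + 454} = \sqrt{-4306} = i \sqrt{4306}$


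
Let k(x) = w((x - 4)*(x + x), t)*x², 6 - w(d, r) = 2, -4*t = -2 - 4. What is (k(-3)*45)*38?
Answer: 61560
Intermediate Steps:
t = 3/2 (t = -(-2 - 4)/4 = -¼*(-6) = 3/2 ≈ 1.5000)
w(d, r) = 4 (w(d, r) = 6 - 1*2 = 6 - 2 = 4)
k(x) = 4*x²
(k(-3)*45)*38 = ((4*(-3)²)*45)*38 = ((4*9)*45)*38 = (36*45)*38 = 1620*38 = 61560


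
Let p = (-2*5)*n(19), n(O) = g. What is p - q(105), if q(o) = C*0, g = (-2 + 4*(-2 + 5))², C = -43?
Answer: -1000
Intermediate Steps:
g = 100 (g = (-2 + 4*3)² = (-2 + 12)² = 10² = 100)
n(O) = 100
p = -1000 (p = -2*5*100 = -10*100 = -1000)
q(o) = 0 (q(o) = -43*0 = 0)
p - q(105) = -1000 - 1*0 = -1000 + 0 = -1000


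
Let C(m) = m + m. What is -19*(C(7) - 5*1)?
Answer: -171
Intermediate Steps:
C(m) = 2*m
-19*(C(7) - 5*1) = -19*(2*7 - 5*1) = -19*(14 - 5) = -19*9 = -171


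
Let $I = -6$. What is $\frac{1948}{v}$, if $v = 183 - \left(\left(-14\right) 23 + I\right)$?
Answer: $\frac{1948}{511} \approx 3.8121$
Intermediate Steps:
$v = 511$ ($v = 183 - \left(\left(-14\right) 23 - 6\right) = 183 - \left(-322 - 6\right) = 183 - -328 = 183 + 328 = 511$)
$\frac{1948}{v} = \frac{1948}{511}$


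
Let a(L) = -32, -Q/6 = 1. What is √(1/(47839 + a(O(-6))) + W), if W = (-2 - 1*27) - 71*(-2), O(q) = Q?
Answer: 4*√16141412059/47807 ≈ 10.630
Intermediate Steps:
Q = -6 (Q = -6*1 = -6)
O(q) = -6
W = 113 (W = (-2 - 27) + 142 = -29 + 142 = 113)
√(1/(47839 + a(O(-6))) + W) = √(1/(47839 - 32) + 113) = √(1/47807 + 113) = √(5402192/47807) = 4*√16141412059/47807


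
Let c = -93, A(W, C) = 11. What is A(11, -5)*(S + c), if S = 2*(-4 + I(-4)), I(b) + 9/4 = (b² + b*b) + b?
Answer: -1089/2 ≈ -544.50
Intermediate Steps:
I(b) = -9/4 + b + 2*b² (I(b) = -9/4 + ((b² + b*b) + b) = -9/4 + ((b² + b²) + b) = -9/4 + (2*b² + b) = -9/4 + (b + 2*b²) = -9/4 + b + 2*b²)
S = 87/2 (S = 2*(-4 + (-9/4 - 4 + 2*(-4)²)) = 2*(-4 + (-9/4 - 4 + 2*16)) = 2*(-4 + (-9/4 - 4 + 32)) = 2*(-4 + 103/4) = 2*(87/4) = 87/2 ≈ 43.500)
A(11, -5)*(S + c) = 11*(87/2 - 93) = 11*(-99/2) = -1089/2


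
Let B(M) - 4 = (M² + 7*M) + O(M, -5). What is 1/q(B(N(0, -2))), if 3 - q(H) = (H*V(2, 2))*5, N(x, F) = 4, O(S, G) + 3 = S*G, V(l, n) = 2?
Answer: -1/247 ≈ -0.0040486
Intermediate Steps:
O(S, G) = -3 + G*S (O(S, G) = -3 + S*G = -3 + G*S)
B(M) = 1 + M² + 2*M (B(M) = 4 + ((M² + 7*M) + (-3 - 5*M)) = 4 + (-3 + M² + 2*M) = 1 + M² + 2*M)
q(H) = 3 - 10*H (q(H) = 3 - H*2*5 = 3 - 2*H*5 = 3 - 10*H)
1/q(B(N(0, -2))) = 1/(3 - 10*(1 + 4² + 2*4)) = 1/(3 - 10*(1 + 16 + 8)) = 1/(3 - 10*25) = 1/(3 - 250) = 1/(-247) = -1/247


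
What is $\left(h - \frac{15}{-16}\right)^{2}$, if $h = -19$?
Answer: $\frac{83521}{256} \approx 326.25$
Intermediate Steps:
$\left(h - \frac{15}{-16}\right)^{2} = \left(-19 - \frac{15}{-16}\right)^{2} = \left(-19 - - \frac{15}{16}\right)^{2} = \left(-19 + \frac{15}{16}\right)^{2} = \left(- \frac{289}{16}\right)^{2} = \frac{83521}{256}$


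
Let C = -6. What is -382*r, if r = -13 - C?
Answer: 2674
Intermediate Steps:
r = -7 (r = -13 - 1*(-6) = -13 + 6 = -7)
-382*r = -382*(-7) = -1*(-2674) = 2674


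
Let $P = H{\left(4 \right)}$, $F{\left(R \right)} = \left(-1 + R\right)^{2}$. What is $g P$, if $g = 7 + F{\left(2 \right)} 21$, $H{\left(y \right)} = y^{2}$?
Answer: $448$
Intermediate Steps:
$P = 16$ ($P = 4^{2} = 16$)
$g = 28$ ($g = 7 + \left(-1 + 2\right)^{2} \cdot 21 = 7 + 1^{2} \cdot 21 = 7 + 1 \cdot 21 = 7 + 21 = 28$)
$g P = 28 \cdot 16 = 448$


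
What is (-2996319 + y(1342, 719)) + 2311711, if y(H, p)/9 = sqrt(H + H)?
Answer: -684608 + 18*sqrt(671) ≈ -6.8414e+5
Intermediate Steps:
y(H, p) = 9*sqrt(2)*sqrt(H) (y(H, p) = 9*sqrt(H + H) = 9*sqrt(2*H) = 9*(sqrt(2)*sqrt(H)) = 9*sqrt(2)*sqrt(H))
(-2996319 + y(1342, 719)) + 2311711 = (-2996319 + 9*sqrt(2)*sqrt(1342)) + 2311711 = (-2996319 + 18*sqrt(671)) + 2311711 = -684608 + 18*sqrt(671)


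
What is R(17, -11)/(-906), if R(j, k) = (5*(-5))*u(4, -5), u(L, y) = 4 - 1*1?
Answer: 25/302 ≈ 0.082781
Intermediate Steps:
u(L, y) = 3 (u(L, y) = 4 - 1 = 3)
R(j, k) = -75 (R(j, k) = (5*(-5))*3 = -25*3 = -75)
R(17, -11)/(-906) = -75/(-906) = -75*(-1/906) = 25/302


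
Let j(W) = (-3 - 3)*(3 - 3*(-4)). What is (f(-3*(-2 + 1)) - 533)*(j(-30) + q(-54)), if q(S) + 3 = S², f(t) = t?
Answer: -1496190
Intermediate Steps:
j(W) = -90 (j(W) = -6*(3 + 12) = -6*15 = -90)
q(S) = -3 + S²
(f(-3*(-2 + 1)) - 533)*(j(-30) + q(-54)) = (-3*(-2 + 1) - 533)*(-90 + (-3 + (-54)²)) = (-3*(-1) - 533)*(-90 + (-3 + 2916)) = (3 - 533)*(-90 + 2913) = -530*2823 = -1496190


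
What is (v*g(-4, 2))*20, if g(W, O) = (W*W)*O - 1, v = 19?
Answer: 11780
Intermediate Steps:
g(W, O) = -1 + O*W² (g(W, O) = W²*O - 1 = O*W² - 1 = -1 + O*W²)
(v*g(-4, 2))*20 = (19*(-1 + 2*(-4)²))*20 = (19*(-1 + 2*16))*20 = (19*(-1 + 32))*20 = (19*31)*20 = 589*20 = 11780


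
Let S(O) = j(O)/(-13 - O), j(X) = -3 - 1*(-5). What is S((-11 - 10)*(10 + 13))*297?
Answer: 297/235 ≈ 1.2638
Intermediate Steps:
j(X) = 2 (j(X) = -3 + 5 = 2)
S(O) = 2/(-13 - O)
S((-11 - 10)*(10 + 13))*297 = -2/(13 + (-11 - 10)*(10 + 13))*297 = -2/(13 - 21*23)*297 = -2/(13 - 483)*297 = -2/(-470)*297 = -2*(-1/470)*297 = (1/235)*297 = 297/235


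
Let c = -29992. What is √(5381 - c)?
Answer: √35373 ≈ 188.08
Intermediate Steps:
√(5381 - c) = √(5381 - 1*(-29992)) = √(5381 + 29992) = √35373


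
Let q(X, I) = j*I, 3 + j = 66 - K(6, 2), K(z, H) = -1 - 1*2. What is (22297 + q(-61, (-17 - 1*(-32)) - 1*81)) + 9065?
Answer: 27006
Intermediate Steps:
K(z, H) = -3 (K(z, H) = -1 - 2 = -3)
j = 66 (j = -3 + (66 - 1*(-3)) = -3 + (66 + 3) = -3 + 69 = 66)
q(X, I) = 66*I
(22297 + q(-61, (-17 - 1*(-32)) - 1*81)) + 9065 = (22297 + 66*((-17 - 1*(-32)) - 1*81)) + 9065 = (22297 + 66*((-17 + 32) - 81)) + 9065 = (22297 + 66*(15 - 81)) + 9065 = (22297 + 66*(-66)) + 9065 = (22297 - 4356) + 9065 = 17941 + 9065 = 27006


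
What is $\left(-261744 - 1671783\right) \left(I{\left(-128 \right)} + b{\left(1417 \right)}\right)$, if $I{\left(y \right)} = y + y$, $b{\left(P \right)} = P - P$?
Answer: $494982912$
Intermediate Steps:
$b{\left(P \right)} = 0$
$I{\left(y \right)} = 2 y$
$\left(-261744 - 1671783\right) \left(I{\left(-128 \right)} + b{\left(1417 \right)}\right) = \left(-261744 - 1671783\right) \left(2 \left(-128\right) + 0\right) = - 1933527 \left(-256 + 0\right) = \left(-1933527\right) \left(-256\right) = 494982912$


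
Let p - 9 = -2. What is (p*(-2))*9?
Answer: -126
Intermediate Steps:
p = 7 (p = 9 - 2 = 7)
(p*(-2))*9 = (7*(-2))*9 = -14*9 = -126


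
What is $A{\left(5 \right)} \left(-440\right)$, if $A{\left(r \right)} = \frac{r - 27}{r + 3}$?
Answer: $1210$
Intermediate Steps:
$A{\left(r \right)} = \frac{-27 + r}{3 + r}$
$A{\left(5 \right)} \left(-440\right) = \frac{-27 + 5}{3 + 5} \left(-440\right) = \frac{1}{8} \left(-22\right) \left(-440\right) = \left(- \frac{11}{4}\right) \left(-440\right) = 1210$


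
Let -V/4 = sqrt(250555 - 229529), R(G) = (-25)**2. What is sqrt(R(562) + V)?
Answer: sqrt(625 - 4*sqrt(21026)) ≈ 6.7072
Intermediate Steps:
R(G) = 625
V = -4*sqrt(21026) (V = -4*sqrt(250555 - 229529) = -4*sqrt(21026) ≈ -580.01)
sqrt(R(562) + V) = sqrt(625 - 4*sqrt(21026))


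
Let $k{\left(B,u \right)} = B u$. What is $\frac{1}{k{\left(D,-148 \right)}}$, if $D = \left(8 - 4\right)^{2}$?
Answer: $- \frac{1}{2368} \approx -0.0004223$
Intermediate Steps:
$D = 16$ ($D = 4^{2} = 16$)
$\frac{1}{k{\left(D,-148 \right)}} = \frac{1}{16 \left(-148\right)} = \frac{1}{-2368} = - \frac{1}{2368}$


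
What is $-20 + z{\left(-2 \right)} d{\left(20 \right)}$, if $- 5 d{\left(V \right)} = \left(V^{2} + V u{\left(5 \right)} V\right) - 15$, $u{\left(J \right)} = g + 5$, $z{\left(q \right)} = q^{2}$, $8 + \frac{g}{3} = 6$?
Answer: $-8$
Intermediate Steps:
$g = -6$ ($g = -24 + 3 \cdot 6 = -24 + 18 = -6$)
$u{\left(J \right)} = -1$ ($u{\left(J \right)} = -6 + 5 = -1$)
$d{\left(V \right)} = 3$ ($d{\left(V \right)} = - \frac{\left(V^{2} + V \left(-1\right) V\right) - 15}{5} = - \frac{\left(V^{2} + - V V\right) - 15}{5} = - \frac{\left(V^{2} - V^{2}\right) - 15}{5} = - \frac{0 - 15}{5} = \left(- \frac{1}{5}\right) \left(-15\right) = 3$)
$-20 + z{\left(-2 \right)} d{\left(20 \right)} = -20 + \left(-2\right)^{2} \cdot 3 = -20 + 4 \cdot 3 = -20 + 12 = -8$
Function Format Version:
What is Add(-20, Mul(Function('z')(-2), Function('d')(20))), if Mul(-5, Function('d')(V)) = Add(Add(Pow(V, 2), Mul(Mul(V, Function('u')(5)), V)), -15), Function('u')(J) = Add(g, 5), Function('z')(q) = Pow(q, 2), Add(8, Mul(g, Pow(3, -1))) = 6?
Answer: -8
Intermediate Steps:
g = -6 (g = Add(-24, Mul(3, 6)) = Add(-24, 18) = -6)
Function('u')(J) = -1 (Function('u')(J) = Add(-6, 5) = -1)
Function('d')(V) = 3 (Function('d')(V) = Mul(Rational(-1, 5), Add(Add(Pow(V, 2), Mul(Mul(V, -1), V)), -15)) = Mul(Rational(-1, 5), Add(Add(Pow(V, 2), Mul(Mul(-1, V), V)), -15)) = Mul(Rational(-1, 5), Add(Add(Pow(V, 2), Mul(-1, Pow(V, 2))), -15)) = Mul(Rational(-1, 5), Add(0, -15)) = Mul(Rational(-1, 5), -15) = 3)
Add(-20, Mul(Function('z')(-2), Function('d')(20))) = Add(-20, Mul(Pow(-2, 2), 3)) = Add(-20, Mul(4, 3)) = Add(-20, 12) = -8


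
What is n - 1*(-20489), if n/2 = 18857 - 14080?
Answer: 30043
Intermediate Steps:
n = 9554 (n = 2*(18857 - 14080) = 2*4777 = 9554)
n - 1*(-20489) = 9554 - 1*(-20489) = 9554 + 20489 = 30043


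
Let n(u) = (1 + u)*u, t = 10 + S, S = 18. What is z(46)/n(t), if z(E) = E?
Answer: 23/406 ≈ 0.056650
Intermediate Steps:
t = 28 (t = 10 + 18 = 28)
n(u) = u*(1 + u)
z(46)/n(t) = 46/((28*(1 + 28))) = 46/((28*29)) = 46/812 = 46*(1/812) = 23/406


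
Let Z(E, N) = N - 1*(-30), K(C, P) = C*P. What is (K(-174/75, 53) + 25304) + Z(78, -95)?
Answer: 627901/25 ≈ 25116.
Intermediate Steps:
Z(E, N) = 30 + N (Z(E, N) = N + 30 = 30 + N)
(K(-174/75, 53) + 25304) + Z(78, -95) = (-174/75*53 + 25304) + (30 - 95) = (-174*1/75*53 + 25304) - 65 = (-58/25*53 + 25304) - 65 = (-3074/25 + 25304) - 65 = 629526/25 - 65 = 627901/25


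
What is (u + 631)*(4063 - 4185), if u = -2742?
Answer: 257542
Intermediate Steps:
(u + 631)*(4063 - 4185) = (-2742 + 631)*(4063 - 4185) = -2111*(-122) = 257542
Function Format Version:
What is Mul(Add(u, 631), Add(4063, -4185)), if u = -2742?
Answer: 257542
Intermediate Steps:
Mul(Add(u, 631), Add(4063, -4185)) = Mul(Add(-2742, 631), Add(4063, -4185)) = Mul(-2111, -122) = 257542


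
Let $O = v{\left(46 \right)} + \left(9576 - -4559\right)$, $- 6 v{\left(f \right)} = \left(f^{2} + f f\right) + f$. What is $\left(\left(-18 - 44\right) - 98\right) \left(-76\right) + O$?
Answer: $25582$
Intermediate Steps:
$v{\left(f \right)} = - \frac{f^{2}}{3} - \frac{f}{6}$ ($v{\left(f \right)} = - \frac{\left(f^{2} + f f\right) + f}{6} = - \frac{\left(f^{2} + f^{2}\right) + f}{6} = - \frac{2 f^{2} + f}{6} = - \frac{f + 2 f^{2}}{6} = - \frac{f^{2}}{3} - \frac{f}{6}$)
$O = 13422$ ($O = \left(- \frac{1}{6}\right) 46 \left(1 + 2 \cdot 46\right) + \left(9576 - -4559\right) = \left(- \frac{1}{6}\right) 46 \left(1 + 92\right) + \left(9576 + 4559\right) = \left(- \frac{1}{6}\right) 46 \cdot 93 + 14135 = -713 + 14135 = 13422$)
$\left(\left(-18 - 44\right) - 98\right) \left(-76\right) + O = \left(\left(-18 - 44\right) - 98\right) \left(-76\right) + 13422 = \left(-62 - 98\right) \left(-76\right) + 13422 = \left(-160\right) \left(-76\right) + 13422 = 12160 + 13422 = 25582$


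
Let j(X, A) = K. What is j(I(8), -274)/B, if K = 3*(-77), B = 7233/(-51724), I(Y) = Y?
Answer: 3982748/2411 ≈ 1651.9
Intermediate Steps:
B = -7233/51724 (B = 7233*(-1/51724) = -7233/51724 ≈ -0.13984)
K = -231
j(X, A) = -231
j(I(8), -274)/B = -231/(-7233/51724) = -231*(-51724/7233) = 3982748/2411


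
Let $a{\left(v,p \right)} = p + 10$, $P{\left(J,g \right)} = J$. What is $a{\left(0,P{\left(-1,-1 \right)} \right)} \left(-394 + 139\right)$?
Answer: $-2295$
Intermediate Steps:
$a{\left(v,p \right)} = 10 + p$
$a{\left(0,P{\left(-1,-1 \right)} \right)} \left(-394 + 139\right) = \left(10 - 1\right) \left(-394 + 139\right) = 9 \left(-255\right) = -2295$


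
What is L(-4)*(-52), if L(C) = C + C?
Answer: 416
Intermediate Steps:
L(C) = 2*C
L(-4)*(-52) = (2*(-4))*(-52) = -8*(-52) = 416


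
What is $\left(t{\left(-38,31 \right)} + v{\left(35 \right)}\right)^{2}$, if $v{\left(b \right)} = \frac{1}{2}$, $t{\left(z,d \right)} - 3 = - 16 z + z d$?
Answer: $\frac{1283689}{4} \approx 3.2092 \cdot 10^{5}$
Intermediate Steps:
$t{\left(z,d \right)} = 3 - 16 z + d z$ ($t{\left(z,d \right)} = 3 + \left(- 16 z + z d\right) = 3 + \left(- 16 z + d z\right) = 3 - 16 z + d z$)
$v{\left(b \right)} = \frac{1}{2}$
$\left(t{\left(-38,31 \right)} + v{\left(35 \right)}\right)^{2} = \left(\left(3 - -608 + 31 \left(-38\right)\right) + \frac{1}{2}\right)^{2} = \left(\left(3 + 608 - 1178\right) + \frac{1}{2}\right)^{2} = \left(-567 + \frac{1}{2}\right)^{2} = \left(- \frac{1133}{2}\right)^{2} = \frac{1283689}{4}$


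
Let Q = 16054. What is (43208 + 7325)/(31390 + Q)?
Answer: 50533/47444 ≈ 1.0651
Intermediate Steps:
(43208 + 7325)/(31390 + Q) = (43208 + 7325)/(31390 + 16054) = 50533/47444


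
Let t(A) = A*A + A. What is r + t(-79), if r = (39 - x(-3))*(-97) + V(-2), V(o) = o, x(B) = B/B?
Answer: 2474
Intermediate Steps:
x(B) = 1
t(A) = A + A² (t(A) = A² + A = A + A²)
r = -3688 (r = (39 - 1*1)*(-97) - 2 = (39 - 1)*(-97) - 2 = 38*(-97) - 2 = -3686 - 2 = -3688)
r + t(-79) = -3688 - 79*(1 - 79) = -3688 - 79*(-78) = -3688 + 6162 = 2474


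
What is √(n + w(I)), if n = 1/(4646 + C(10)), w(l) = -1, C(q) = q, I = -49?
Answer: 7*I*√27645/1164 ≈ 0.99989*I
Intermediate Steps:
n = 1/4656 (n = 1/(4646 + 10) = 1/4656 ≈ 0.00021478)
√(n + w(I)) = √(1/4656 - 1) = √(-4655/4656) = 7*I*√27645/1164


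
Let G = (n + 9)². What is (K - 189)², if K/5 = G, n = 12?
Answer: 4064256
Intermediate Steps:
G = 441 (G = (12 + 9)² = 21² = 441)
K = 2205 (K = 5*441 = 2205)
(K - 189)² = (2205 - 189)² = 2016² = 4064256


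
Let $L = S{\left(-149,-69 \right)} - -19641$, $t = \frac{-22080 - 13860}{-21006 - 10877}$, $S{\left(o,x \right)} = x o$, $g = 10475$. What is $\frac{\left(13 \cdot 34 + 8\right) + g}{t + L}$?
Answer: $\frac{348321775}{954039066} \approx 0.3651$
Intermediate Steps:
$S{\left(o,x \right)} = o x$
$t = \frac{35940}{31883}$ ($t = - \frac{35940}{-31883} = \left(-35940\right) \left(- \frac{1}{31883}\right) = \frac{35940}{31883} \approx 1.1272$)
$L = 29922$ ($L = \left(-149\right) \left(-69\right) - -19641 = 10281 + 19641 = 29922$)
$\frac{\left(13 \cdot 34 + 8\right) + g}{t + L} = \frac{\left(13 \cdot 34 + 8\right) + 10475}{\frac{35940}{31883} + 29922} = \frac{\left(442 + 8\right) + 10475}{\frac{954039066}{31883}} = \left(450 + 10475\right) \frac{31883}{954039066} = 10925 \cdot \frac{31883}{954039066} = \frac{348321775}{954039066}$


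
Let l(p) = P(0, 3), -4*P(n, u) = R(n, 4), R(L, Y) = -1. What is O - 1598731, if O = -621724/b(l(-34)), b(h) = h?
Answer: -4085627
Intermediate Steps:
P(n, u) = ¼ (P(n, u) = -¼*(-1) = ¼)
l(p) = ¼
O = -2486896 (O = -621724/¼ = -621724*4 = -2486896)
O - 1598731 = -2486896 - 1598731 = -4085627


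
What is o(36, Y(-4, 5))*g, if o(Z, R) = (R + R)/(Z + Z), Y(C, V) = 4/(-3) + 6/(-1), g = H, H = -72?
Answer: 44/3 ≈ 14.667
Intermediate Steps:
g = -72
Y(C, V) = -22/3 (Y(C, V) = 4*(-⅓) + 6*(-1) = -4/3 - 6 = -22/3)
o(Z, R) = R/Z (o(Z, R) = (2*R)/((2*Z)) = (2*R)*(1/(2*Z)) = R/Z)
o(36, Y(-4, 5))*g = -22/3/36*(-72) = -22/3*1/36*(-72) = -11/54*(-72) = 44/3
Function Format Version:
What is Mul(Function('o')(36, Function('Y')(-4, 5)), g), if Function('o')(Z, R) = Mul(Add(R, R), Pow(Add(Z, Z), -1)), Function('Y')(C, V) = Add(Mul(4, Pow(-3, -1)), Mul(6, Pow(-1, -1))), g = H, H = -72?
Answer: Rational(44, 3) ≈ 14.667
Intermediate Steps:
g = -72
Function('Y')(C, V) = Rational(-22, 3) (Function('Y')(C, V) = Add(Mul(4, Rational(-1, 3)), Mul(6, -1)) = Add(Rational(-4, 3), -6) = Rational(-22, 3))
Function('o')(Z, R) = Mul(R, Pow(Z, -1)) (Function('o')(Z, R) = Mul(Mul(2, R), Pow(Mul(2, Z), -1)) = Mul(Mul(2, R), Mul(Rational(1, 2), Pow(Z, -1))) = Mul(R, Pow(Z, -1)))
Mul(Function('o')(36, Function('Y')(-4, 5)), g) = Mul(Mul(Rational(-22, 3), Pow(36, -1)), -72) = Mul(Mul(Rational(-22, 3), Rational(1, 36)), -72) = Mul(Rational(-11, 54), -72) = Rational(44, 3)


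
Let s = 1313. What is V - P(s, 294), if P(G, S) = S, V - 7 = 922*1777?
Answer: 1638107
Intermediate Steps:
V = 1638401 (V = 7 + 922*1777 = 7 + 1638394 = 1638401)
V - P(s, 294) = 1638401 - 1*294 = 1638401 - 294 = 1638107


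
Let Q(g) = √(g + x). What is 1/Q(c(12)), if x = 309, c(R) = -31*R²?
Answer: -I*√4155/4155 ≈ -0.015514*I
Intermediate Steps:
Q(g) = √(309 + g) (Q(g) = √(g + 309) = √(309 + g))
1/Q(c(12)) = 1/(√(309 - 31*12²)) = 1/(√(309 - 31*144)) = 1/(√(309 - 4464)) = 1/(√(-4155)) = 1/(I*√4155) = -I*√4155/4155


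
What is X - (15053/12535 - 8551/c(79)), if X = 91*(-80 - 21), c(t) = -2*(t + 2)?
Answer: -18773513341/2030670 ≈ -9245.0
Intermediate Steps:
c(t) = -4 - 2*t (c(t) = -2*(2 + t) = -4 - 2*t)
X = -9191 (X = 91*(-101) = -9191)
X - (15053/12535 - 8551/c(79)) = -9191 - (15053/12535 - 8551/(-4 - 2*79)) = -9191 - (15053*(1/12535) - 8551/(-4 - 158)) = -9191 - (15053/12535 - 8551/(-162)) = -9191 - (15053/12535 - 8551*(-1/162)) = -9191 - (15053/12535 + 8551/162) = -9191 - 1*109625371/2030670 = -9191 - 109625371/2030670 = -18773513341/2030670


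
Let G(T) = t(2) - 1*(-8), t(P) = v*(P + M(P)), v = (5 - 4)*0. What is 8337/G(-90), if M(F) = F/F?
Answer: 8337/8 ≈ 1042.1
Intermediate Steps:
M(F) = 1
v = 0 (v = 1*0 = 0)
t(P) = 0 (t(P) = 0*(P + 1) = 0*(1 + P) = 0)
G(T) = 8 (G(T) = 0 - 1*(-8) = 0 + 8 = 8)
8337/G(-90) = 8337/8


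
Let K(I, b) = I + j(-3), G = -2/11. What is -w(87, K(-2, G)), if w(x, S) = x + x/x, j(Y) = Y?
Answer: -88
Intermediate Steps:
G = -2/11 (G = -2*1/11 = -2/11 ≈ -0.18182)
K(I, b) = -3 + I (K(I, b) = I - 3 = -3 + I)
w(x, S) = 1 + x (w(x, S) = x + 1 = 1 + x)
-w(87, K(-2, G)) = -(1 + 87) = -1*88 = -88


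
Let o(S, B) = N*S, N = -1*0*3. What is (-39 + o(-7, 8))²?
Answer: 1521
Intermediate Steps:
N = 0 (N = 0*3 = 0)
o(S, B) = 0 (o(S, B) = 0*S = 0)
(-39 + o(-7, 8))² = (-39 + 0)² = (-39)² = 1521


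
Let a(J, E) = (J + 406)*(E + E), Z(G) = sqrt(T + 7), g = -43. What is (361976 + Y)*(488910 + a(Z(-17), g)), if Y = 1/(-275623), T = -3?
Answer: 45277326749171634/275623 ≈ 1.6427e+11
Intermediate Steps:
Z(G) = 2 (Z(G) = sqrt(-3 + 7) = sqrt(4) = 2)
a(J, E) = 2*E*(406 + J) (a(J, E) = (406 + J)*(2*E) = 2*E*(406 + J))
Y = -1/275623 ≈ -3.6281e-6
(361976 + Y)*(488910 + a(Z(-17), g)) = (361976 - 1/275623)*(488910 + 2*(-43)*(406 + 2)) = 99768911047*(488910 + 2*(-43)*408)/275623 = 99768911047*(488910 - 35088)/275623 = (99768911047/275623)*453822 = 45277326749171634/275623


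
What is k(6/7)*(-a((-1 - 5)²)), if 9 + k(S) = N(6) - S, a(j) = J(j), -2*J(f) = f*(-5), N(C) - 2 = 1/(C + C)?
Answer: 9795/14 ≈ 699.64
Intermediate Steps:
N(C) = 2 + 1/(2*C) (N(C) = 2 + 1/(C + C) = 2 + 1/(2*C))
J(f) = 5*f/2 (J(f) = -f*(-5)/2 = -(-5)*f/2 = 5*f/2)
a(j) = 5*j/2
k(S) = -83/12 - S (k(S) = -9 + ((2 + (½)/6) - S) = -9 + ((2 + (½)*(⅙)) - S) = -9 + ((2 + 1/12) - S) = -9 + (25/12 - S) = -83/12 - S)
k(6/7)*(-a((-1 - 5)²)) = (-83/12 - 6/7)*(-5*(-1 - 5)²/2) = (-83/12 - 6/7)*(-5*(-6)²/2) = (-83/12 - 1*6/7)*(-5*36/2) = (-83/12 - 6/7)*(-1*90) = -653/84*(-90) = 9795/14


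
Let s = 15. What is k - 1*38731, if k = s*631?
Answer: -29266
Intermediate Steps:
k = 9465 (k = 15*631 = 9465)
k - 1*38731 = 9465 - 1*38731 = 9465 - 38731 = -29266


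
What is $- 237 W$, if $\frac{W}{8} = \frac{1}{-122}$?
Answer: $\frac{948}{61} \approx 15.541$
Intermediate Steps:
$W = - \frac{4}{61}$ ($W = \frac{8}{-122} = 8 \left(- \frac{1}{122}\right) = - \frac{4}{61} \approx -0.065574$)
$- 237 W = \left(-237\right) \left(- \frac{4}{61}\right) = \frac{948}{61}$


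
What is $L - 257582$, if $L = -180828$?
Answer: $-438410$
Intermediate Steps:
$L - 257582 = -180828 - 257582 = -438410$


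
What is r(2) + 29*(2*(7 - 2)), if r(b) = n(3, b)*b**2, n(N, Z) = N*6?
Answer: 362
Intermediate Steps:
n(N, Z) = 6*N
r(b) = 18*b**2 (r(b) = (6*3)*b**2 = 18*b**2)
r(2) + 29*(2*(7 - 2)) = 18*2**2 + 29*(2*(7 - 2)) = 18*4 + 29*(2*5) = 72 + 29*10 = 72 + 290 = 362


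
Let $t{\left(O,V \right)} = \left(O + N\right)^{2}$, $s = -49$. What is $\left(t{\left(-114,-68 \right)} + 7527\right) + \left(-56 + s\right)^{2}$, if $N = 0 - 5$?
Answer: $32713$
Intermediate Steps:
$N = -5$ ($N = 0 - 5 = -5$)
$t{\left(O,V \right)} = \left(-5 + O\right)^{2}$ ($t{\left(O,V \right)} = \left(O - 5\right)^{2} = \left(-5 + O\right)^{2}$)
$\left(t{\left(-114,-68 \right)} + 7527\right) + \left(-56 + s\right)^{2} = \left(\left(-5 - 114\right)^{2} + 7527\right) + \left(-56 - 49\right)^{2} = \left(\left(-119\right)^{2} + 7527\right) + \left(-105\right)^{2} = \left(14161 + 7527\right) + 11025 = 21688 + 11025 = 32713$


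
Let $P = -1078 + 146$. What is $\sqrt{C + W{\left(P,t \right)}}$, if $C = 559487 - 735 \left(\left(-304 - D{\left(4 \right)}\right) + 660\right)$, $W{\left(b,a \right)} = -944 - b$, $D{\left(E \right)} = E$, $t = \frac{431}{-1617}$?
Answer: $\sqrt{300755} \approx 548.41$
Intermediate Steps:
$P = -932$
$t = - \frac{431}{1617}$ ($t = 431 \left(- \frac{1}{1617}\right) = - \frac{431}{1617} \approx -0.26654$)
$C = 300767$ ($C = 559487 - 735 \left(\left(-304 - 4\right) + 660\right) = 559487 - 735 \left(-308 + 660\right) = 559487 - 735 \cdot 352 = 559487 - 258720 = 300767$)
$\sqrt{C + W{\left(P,t \right)}} = \sqrt{300767 - 12} = \sqrt{300755}$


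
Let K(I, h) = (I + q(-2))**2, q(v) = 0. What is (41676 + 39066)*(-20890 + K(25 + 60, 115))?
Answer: -1103339430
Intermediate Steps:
K(I, h) = I**2 (K(I, h) = (I + 0)**2 = I**2)
(41676 + 39066)*(-20890 + K(25 + 60, 115)) = (41676 + 39066)*(-20890 + (25 + 60)**2) = 80742*(-20890 + 85**2) = 80742*(-20890 + 7225) = 80742*(-13665) = -1103339430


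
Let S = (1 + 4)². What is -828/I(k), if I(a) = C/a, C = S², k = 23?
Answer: -19044/625 ≈ -30.470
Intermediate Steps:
S = 25 (S = 5² = 25)
C = 625 (C = 25² = 625)
I(a) = 625/a
-828/I(k) = -828/(625/23) = -828/(625*(1/23)) = -828/625/23 = -828*23/625 = -19044/625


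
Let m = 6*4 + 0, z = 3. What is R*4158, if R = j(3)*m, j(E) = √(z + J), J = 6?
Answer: 299376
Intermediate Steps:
j(E) = 3 (j(E) = √(3 + 6) = √9 = 3)
m = 24 (m = 24 + 0 = 24)
R = 72 (R = 3*24 = 72)
R*4158 = 72*4158 = 299376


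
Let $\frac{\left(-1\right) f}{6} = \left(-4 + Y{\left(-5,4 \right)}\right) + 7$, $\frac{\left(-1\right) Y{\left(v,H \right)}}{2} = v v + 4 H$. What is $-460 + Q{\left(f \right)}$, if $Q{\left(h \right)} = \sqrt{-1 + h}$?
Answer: $-460 + \sqrt{473} \approx -438.25$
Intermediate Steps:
$Y{\left(v,H \right)} = - 8 H - 2 v^{2}$ ($Y{\left(v,H \right)} = - 2 \left(v v + 4 H\right) = - 2 \left(v^{2} + 4 H\right) = - 8 H - 2 v^{2}$)
$f = 474$ ($f = - 6 \left(\left(-4 - \left(32 + 2 \left(-5\right)^{2}\right)\right) + 7\right) = - 6 \left(\left(-4 - 82\right) + 7\right) = - 6 \left(-86 + 7\right) = \left(-6\right) \left(-79\right) = 474$)
$-460 + Q{\left(f \right)} = -460 + \sqrt{-1 + 474} = -460 + \sqrt{473}$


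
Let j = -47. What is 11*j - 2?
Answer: -519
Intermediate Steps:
11*j - 2 = 11*(-47) - 2 = -517 - 2 = -519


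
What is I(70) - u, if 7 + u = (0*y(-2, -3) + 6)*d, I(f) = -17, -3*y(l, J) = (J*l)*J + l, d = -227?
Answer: 1352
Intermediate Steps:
y(l, J) = -l/3 - l*J**2/3 (y(l, J) = -((J*l)*J + l)/3 = -(l*J**2 + l)/3 = -(l + l*J**2)/3 = -l/3 - l*J**2/3)
u = -1369 (u = -7 + (0*(-1/3*(-2)*(1 + (-3)**2)) + 6)*(-227) = -7 + (0*(-1/3*(-2)*(1 + 9)) + 6)*(-227) = -7 + (0*(-1/3*(-2)*10) + 6)*(-227) = -7 + (0*(20/3) + 6)*(-227) = -7 + (0 + 6)*(-227) = -7 + 6*(-227) = -7 - 1362 = -1369)
I(70) - u = -17 - 1*(-1369) = -17 + 1369 = 1352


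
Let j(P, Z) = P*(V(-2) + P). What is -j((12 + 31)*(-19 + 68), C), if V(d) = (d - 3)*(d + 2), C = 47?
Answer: -4439449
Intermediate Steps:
V(d) = (-3 + d)*(2 + d)
j(P, Z) = P**2 (j(P, Z) = P*((-6 + (-2)**2 - 1*(-2)) + P) = P*((-6 + 4 + 2) + P) = P*(0 + P) = P*P = P**2)
-j((12 + 31)*(-19 + 68), C) = -((12 + 31)*(-19 + 68))**2 = -(43*49)**2 = -1*2107**2 = -1*4439449 = -4439449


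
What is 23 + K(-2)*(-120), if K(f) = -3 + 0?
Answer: 383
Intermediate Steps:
K(f) = -3
23 + K(-2)*(-120) = 23 - 3*(-120) = 23 + 360 = 383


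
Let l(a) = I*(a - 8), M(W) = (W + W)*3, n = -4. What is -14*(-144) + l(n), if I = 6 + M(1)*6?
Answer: 1512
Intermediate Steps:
M(W) = 6*W (M(W) = (2*W)*3 = 6*W)
I = 42 (I = 6 + (6*1)*6 = 6 + 6*6 = 6 + 36 = 42)
l(a) = -336 + 42*a (l(a) = 42*(a - 8) = 42*(-8 + a) = -336 + 42*a)
-14*(-144) + l(n) = -14*(-144) + (-336 + 42*(-4)) = 2016 + (-336 - 168) = 2016 - 504 = 1512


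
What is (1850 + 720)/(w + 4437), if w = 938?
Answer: 514/1075 ≈ 0.47814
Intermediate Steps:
(1850 + 720)/(w + 4437) = (1850 + 720)/(938 + 4437) = 2570/5375 = 2570*(1/5375) = 514/1075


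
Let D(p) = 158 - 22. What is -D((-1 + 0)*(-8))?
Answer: -136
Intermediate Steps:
D(p) = 136
-D((-1 + 0)*(-8)) = -1*136 = -136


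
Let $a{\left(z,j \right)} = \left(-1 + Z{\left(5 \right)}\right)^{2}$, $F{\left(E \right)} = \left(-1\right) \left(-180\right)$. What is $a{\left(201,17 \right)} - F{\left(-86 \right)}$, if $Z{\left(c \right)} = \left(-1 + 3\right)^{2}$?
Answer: $-171$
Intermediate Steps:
$Z{\left(c \right)} = 4$ ($Z{\left(c \right)} = 2^{2} = 4$)
$F{\left(E \right)} = 180$
$a{\left(z,j \right)} = 9$ ($a{\left(z,j \right)} = \left(-1 + 4\right)^{2} = 3^{2} = 9$)
$a{\left(201,17 \right)} - F{\left(-86 \right)} = 9 - 180 = -171$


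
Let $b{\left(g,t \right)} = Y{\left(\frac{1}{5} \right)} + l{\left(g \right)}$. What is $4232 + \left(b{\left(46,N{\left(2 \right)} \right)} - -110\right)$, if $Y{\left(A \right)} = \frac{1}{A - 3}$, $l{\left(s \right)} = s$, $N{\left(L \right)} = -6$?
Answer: $\frac{61427}{14} \approx 4387.6$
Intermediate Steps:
$Y{\left(A \right)} = \frac{1}{-3 + A}$
$b{\left(g,t \right)} = - \frac{5}{14} + g$ ($b{\left(g,t \right)} = \frac{1}{-3 + \frac{1}{5}} + g = \frac{1}{- \frac{14}{5}} + g = - \frac{5}{14} + g$)
$4232 + \left(b{\left(46,N{\left(2 \right)} \right)} - -110\right) = 4232 + \left(\left(- \frac{5}{14} + 46\right) - -110\right) = 4232 + \left(\frac{639}{14} + 110\right) = 4232 + \frac{2179}{14} = \frac{61427}{14}$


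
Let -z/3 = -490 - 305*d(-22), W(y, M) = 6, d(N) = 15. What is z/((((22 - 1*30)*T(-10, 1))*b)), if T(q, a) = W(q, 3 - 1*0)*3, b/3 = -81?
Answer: 5065/11664 ≈ 0.43424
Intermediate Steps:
b = -243 (b = 3*(-81) = -243)
T(q, a) = 18 (T(q, a) = 6*3 = 18)
z = 15195 (z = -3*(-490 - 305*15) = -3*(-490 - 4575) = -3*(-5065) = 15195)
z/((((22 - 1*30)*T(-10, 1))*b)) = 15195/((((22 - 1*30)*18)*(-243))) = 15195/((((22 - 30)*18)*(-243))) = 15195/((-8*18*(-243))) = 15195/((-144*(-243))) = 15195/34992 = 15195*(1/34992) = 5065/11664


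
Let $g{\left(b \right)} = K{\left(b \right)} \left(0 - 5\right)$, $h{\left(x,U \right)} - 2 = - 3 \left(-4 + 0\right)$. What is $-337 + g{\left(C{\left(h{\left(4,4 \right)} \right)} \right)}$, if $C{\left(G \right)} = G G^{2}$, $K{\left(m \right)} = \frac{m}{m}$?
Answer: $-342$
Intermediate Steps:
$K{\left(m \right)} = 1$
$h{\left(x,U \right)} = 14$ ($h{\left(x,U \right)} = 2 - 3 \left(-4 + 0\right) = 2 - -12 = 2 + 12 = 14$)
$C{\left(G \right)} = G^{3}$
$g{\left(b \right)} = -5$ ($g{\left(b \right)} = 1 \left(0 - 5\right) = 1 \left(-5\right) = -5$)
$-337 + g{\left(C{\left(h{\left(4,4 \right)} \right)} \right)} = -337 - 5 = -342$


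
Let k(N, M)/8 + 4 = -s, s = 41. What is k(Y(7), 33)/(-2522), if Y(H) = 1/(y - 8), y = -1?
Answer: 180/1261 ≈ 0.14274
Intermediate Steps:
Y(H) = -⅑ (Y(H) = 1/(-1 - 8) = 1/(-9) = -⅑)
k(N, M) = -360 (k(N, M) = -32 + 8*(-1*41) = -32 + 8*(-41) = -32 - 328 = -360)
k(Y(7), 33)/(-2522) = -360/(-2522) = -360*(-1/2522) = 180/1261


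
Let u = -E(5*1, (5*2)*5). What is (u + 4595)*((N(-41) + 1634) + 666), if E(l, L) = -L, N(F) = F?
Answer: 10493055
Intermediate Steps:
u = 50 (u = -(-1)*(5*2)*5 = -(-1)*10*5 = -(-1)*50 = -1*(-50) = 50)
(u + 4595)*((N(-41) + 1634) + 666) = (50 + 4595)*((-41 + 1634) + 666) = 4645*(1593 + 666) = 4645*2259 = 10493055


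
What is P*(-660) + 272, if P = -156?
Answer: 103232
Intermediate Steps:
P*(-660) + 272 = -156*(-660) + 272 = 102960 + 272 = 103232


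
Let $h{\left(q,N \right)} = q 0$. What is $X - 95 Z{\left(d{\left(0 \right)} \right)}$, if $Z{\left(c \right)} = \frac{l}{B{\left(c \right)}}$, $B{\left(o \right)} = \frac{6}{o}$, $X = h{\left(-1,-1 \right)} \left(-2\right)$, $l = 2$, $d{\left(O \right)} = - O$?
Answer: $0$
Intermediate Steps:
$h{\left(q,N \right)} = 0$
$X = 0$ ($X = 0 \left(-2\right) = 0$)
$Z{\left(c \right)} = \frac{c}{3}$ ($Z{\left(c \right)} = \frac{2}{6 \frac{1}{c}} = 2 \frac{c}{6} = \frac{c}{3}$)
$X - 95 Z{\left(d{\left(0 \right)} \right)} = 0 - 95 \frac{\left(-1\right) 0}{3} = 0 - 95 \cdot \frac{1}{3} \cdot 0 = 0 - 0 = 0 + 0 = 0$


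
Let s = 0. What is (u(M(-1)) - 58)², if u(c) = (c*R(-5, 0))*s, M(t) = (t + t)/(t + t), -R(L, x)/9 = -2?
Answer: 3364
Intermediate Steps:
R(L, x) = 18 (R(L, x) = -9*(-2) = 18)
M(t) = 1 (M(t) = (2*t)/((2*t)) = (2*t)*(1/(2*t)) = 1)
u(c) = 0 (u(c) = (c*18)*0 = (18*c)*0 = 0)
(u(M(-1)) - 58)² = (0 - 58)² = (-58)² = 3364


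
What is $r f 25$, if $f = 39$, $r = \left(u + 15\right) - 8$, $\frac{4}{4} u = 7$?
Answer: $13650$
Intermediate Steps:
$u = 7$
$r = 14$ ($r = \left(7 + 15\right) - 8 = 22 - 8 = 14$)
$r f 25 = 14 \cdot 39 \cdot 25 = 546 \cdot 25 = 13650$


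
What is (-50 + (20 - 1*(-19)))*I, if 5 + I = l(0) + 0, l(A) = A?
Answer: 55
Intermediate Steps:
I = -5 (I = -5 + (0 + 0) = -5 + 0 = -5)
(-50 + (20 - 1*(-19)))*I = (-50 + (20 - 1*(-19)))*(-5) = (-50 + (20 + 19))*(-5) = (-50 + 39)*(-5) = -11*(-5) = 55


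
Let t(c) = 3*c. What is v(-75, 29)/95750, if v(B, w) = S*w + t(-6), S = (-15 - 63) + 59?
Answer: -569/95750 ≈ -0.0059426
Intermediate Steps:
S = -19 (S = -78 + 59 = -19)
v(B, w) = -18 - 19*w (v(B, w) = -19*w + 3*(-6) = -19*w - 18 = -18 - 19*w)
v(-75, 29)/95750 = (-18 - 19*29)/95750 = (-18 - 551)*(1/95750) = -569*1/95750 = -569/95750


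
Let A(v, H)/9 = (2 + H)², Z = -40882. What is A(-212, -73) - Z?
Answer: 86251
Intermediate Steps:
A(v, H) = 9*(2 + H)²
A(-212, -73) - Z = 9*(2 - 73)² - 1*(-40882) = 9*(-71)² + 40882 = 9*5041 + 40882 = 45369 + 40882 = 86251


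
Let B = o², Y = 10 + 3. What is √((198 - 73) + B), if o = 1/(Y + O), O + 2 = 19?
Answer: √112501/30 ≈ 11.180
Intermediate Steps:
O = 17 (O = -2 + 19 = 17)
Y = 13
o = 1/30 (o = 1/(13 + 17) = 1/30 ≈ 0.033333)
B = 1/900 (B = (1/30)² = 1/900 ≈ 0.0011111)
√((198 - 73) + B) = √((198 - 73) + 1/900) = √(125 + 1/900) = √(112501/900) = √112501/30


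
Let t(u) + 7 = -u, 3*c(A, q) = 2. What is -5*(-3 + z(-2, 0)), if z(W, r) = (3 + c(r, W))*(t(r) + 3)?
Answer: 265/3 ≈ 88.333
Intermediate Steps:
c(A, q) = ⅔ (c(A, q) = (⅓)*2 = ⅔)
t(u) = -7 - u
z(W, r) = -44/3 - 11*r/3 (z(W, r) = (3 + ⅔)*((-7 - r) + 3) = 11*(-4 - r)/3 = -44/3 - 11*r/3)
-5*(-3 + z(-2, 0)) = -5*(-3 + (-44/3 - 11/3*0)) = -5*(-3 + (-44/3 + 0)) = -5*(-3 - 44/3) = -5*(-53/3) = 265/3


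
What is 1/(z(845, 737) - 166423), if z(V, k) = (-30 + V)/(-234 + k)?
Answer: -503/83709954 ≈ -6.0088e-6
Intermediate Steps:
z(V, k) = (-30 + V)/(-234 + k)
1/(z(845, 737) - 166423) = 1/((-30 + 845)/(-234 + 737) - 166423) = 1/(815/503 - 166423) = 1/(-83709954/503) = -503/83709954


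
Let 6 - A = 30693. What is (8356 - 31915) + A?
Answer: -54246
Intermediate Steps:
A = -30687 (A = 6 - 1*30693 = 6 - 30693 = -30687)
(8356 - 31915) + A = (8356 - 31915) - 30687 = -23559 - 30687 = -54246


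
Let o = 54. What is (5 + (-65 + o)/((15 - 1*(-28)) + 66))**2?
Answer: 285156/11881 ≈ 24.001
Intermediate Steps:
(5 + (-65 + o)/((15 - 1*(-28)) + 66))**2 = (5 + (-65 + 54)/((15 - 1*(-28)) + 66))**2 = (5 - 11/((15 + 28) + 66))**2 = (5 - 11/(43 + 66))**2 = (5 - 11/109)**2 = (534/109)**2 = 285156/11881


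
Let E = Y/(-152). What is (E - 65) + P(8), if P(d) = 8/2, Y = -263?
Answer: -9009/152 ≈ -59.270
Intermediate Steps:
E = 263/152 (E = -263/(-152) = -263*(-1/152) = 263/152 ≈ 1.7303)
P(d) = 4 (P(d) = 8*(½) = 4)
(E - 65) + P(8) = (263/152 - 65) + 4 = -9617/152 + 4 = -9009/152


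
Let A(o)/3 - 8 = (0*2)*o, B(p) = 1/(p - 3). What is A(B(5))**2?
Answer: 576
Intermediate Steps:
B(p) = 1/(-3 + p)
A(o) = 24 (A(o) = 24 + 3*((0*2)*o) = 24 + 3*(0*o) = 24 + 3*0 = 24 + 0 = 24)
A(B(5))**2 = 24**2 = 576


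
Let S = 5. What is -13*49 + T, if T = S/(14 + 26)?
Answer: -5095/8 ≈ -636.88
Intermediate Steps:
T = 1/8 (T = 5/(14 + 26) = 5/40 = 5*(1/40) = 1/8 ≈ 0.12500)
-13*49 + T = -13*49 + 1/8 = -637 + 1/8 = -5095/8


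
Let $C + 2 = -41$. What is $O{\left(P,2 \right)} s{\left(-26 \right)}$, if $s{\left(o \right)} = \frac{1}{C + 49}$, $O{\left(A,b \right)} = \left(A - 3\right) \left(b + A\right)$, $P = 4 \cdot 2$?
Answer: $\frac{25}{3} \approx 8.3333$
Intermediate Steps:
$C = -43$ ($C = -2 - 41 = -43$)
$P = 8$
$O{\left(A,b \right)} = \left(-3 + A\right) \left(A + b\right)$
$s{\left(o \right)} = \frac{1}{6}$ ($s{\left(o \right)} = \frac{1}{-43 + 49} = \frac{1}{6}$)
$O{\left(P,2 \right)} s{\left(-26 \right)} = \left(8^{2} - 24 - 6 + 8 \cdot 2\right) \frac{1}{6} = \left(64 - 24 - 6 + 16\right) \frac{1}{6} = 50 \cdot \frac{1}{6} = \frac{25}{3}$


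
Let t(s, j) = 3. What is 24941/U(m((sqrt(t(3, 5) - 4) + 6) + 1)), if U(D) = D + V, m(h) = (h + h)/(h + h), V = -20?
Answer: -24941/19 ≈ -1312.7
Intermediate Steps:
m(h) = 1 (m(h) = (2*h)/((2*h)) = (2*h)*(1/(2*h)) = 1)
U(D) = -20 + D (U(D) = D - 20 = -20 + D)
24941/U(m((sqrt(t(3, 5) - 4) + 6) + 1)) = 24941/(-20 + 1) = 24941/(-19) = 24941*(-1/19) = -24941/19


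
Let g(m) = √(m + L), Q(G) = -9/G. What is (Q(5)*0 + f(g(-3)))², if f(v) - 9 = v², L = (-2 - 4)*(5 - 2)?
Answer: 144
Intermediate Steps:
L = -18 (L = -6*3 = -18)
g(m) = √(-18 + m) (g(m) = √(m - 18) = √(-18 + m))
f(v) = 9 + v²
(Q(5)*0 + f(g(-3)))² = (-9/5*0 + (9 + (√(-18 - 3))²))² = (-9*⅕*0 + (9 + (√(-21))²))² = (-9/5*0 + (9 + (I*√21)²))² = (0 + (9 - 21))² = (0 - 12)² = (-12)² = 144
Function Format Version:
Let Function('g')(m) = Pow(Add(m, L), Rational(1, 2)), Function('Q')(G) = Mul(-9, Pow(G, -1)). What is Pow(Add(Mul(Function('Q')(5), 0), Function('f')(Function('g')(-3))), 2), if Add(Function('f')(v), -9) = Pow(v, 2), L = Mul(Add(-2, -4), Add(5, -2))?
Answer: 144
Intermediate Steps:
L = -18 (L = Mul(-6, 3) = -18)
Function('g')(m) = Pow(Add(-18, m), Rational(1, 2)) (Function('g')(m) = Pow(Add(m, -18), Rational(1, 2)) = Pow(Add(-18, m), Rational(1, 2)))
Function('f')(v) = Add(9, Pow(v, 2))
Pow(Add(Mul(Function('Q')(5), 0), Function('f')(Function('g')(-3))), 2) = Pow(Add(Mul(Mul(-9, Pow(5, -1)), 0), Add(9, Pow(Pow(Add(-18, -3), Rational(1, 2)), 2))), 2) = Pow(Add(Mul(Mul(-9, Rational(1, 5)), 0), Add(9, Pow(Pow(-21, Rational(1, 2)), 2))), 2) = Pow(Add(Mul(Rational(-9, 5), 0), Add(9, Pow(Mul(I, Pow(21, Rational(1, 2))), 2))), 2) = Pow(Add(0, Add(9, -21)), 2) = Pow(Add(0, -12), 2) = Pow(-12, 2) = 144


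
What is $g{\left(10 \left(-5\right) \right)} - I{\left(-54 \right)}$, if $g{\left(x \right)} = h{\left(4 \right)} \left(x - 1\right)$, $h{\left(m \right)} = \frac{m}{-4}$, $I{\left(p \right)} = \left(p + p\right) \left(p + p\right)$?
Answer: $-11613$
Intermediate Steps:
$I{\left(p \right)} = 4 p^{2}$ ($I{\left(p \right)} = 2 p 2 p = 4 p^{2}$)
$h{\left(m \right)} = - \frac{m}{4}$ ($h{\left(m \right)} = m \left(- \frac{1}{4}\right) = - \frac{m}{4}$)
$g{\left(x \right)} = 1 - x$ ($g{\left(x \right)} = \left(- \frac{1}{4}\right) 4 \left(x - 1\right) = - (-1 + x) = 1 - x$)
$g{\left(10 \left(-5\right) \right)} - I{\left(-54 \right)} = \left(1 - 10 \left(-5\right)\right) - 4 \left(-54\right)^{2} = \left(1 - -50\right) - 4 \cdot 2916 = \left(1 + 50\right) - 11664 = 51 - 11664 = -11613$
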